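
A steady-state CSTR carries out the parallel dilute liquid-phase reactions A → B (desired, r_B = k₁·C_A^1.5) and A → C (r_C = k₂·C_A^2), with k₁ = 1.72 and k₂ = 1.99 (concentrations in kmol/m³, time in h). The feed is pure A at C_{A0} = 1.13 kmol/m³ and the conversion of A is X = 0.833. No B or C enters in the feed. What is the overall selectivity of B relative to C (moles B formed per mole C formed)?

1.99

Exit C_A = C_{A0}(1−X) = 1.13×0.167 = 0.1887 kmol/m³.
A CSTR operates uniformly at the exit composition, giving r_B = 0.1410 and r_C = 0.07087 (each k·C_A^n at C_A = 0.1887).
Overall selectivity = C_B/C_C = r_Bτ/(r_Cτ) = r_B/r_C = 1.99.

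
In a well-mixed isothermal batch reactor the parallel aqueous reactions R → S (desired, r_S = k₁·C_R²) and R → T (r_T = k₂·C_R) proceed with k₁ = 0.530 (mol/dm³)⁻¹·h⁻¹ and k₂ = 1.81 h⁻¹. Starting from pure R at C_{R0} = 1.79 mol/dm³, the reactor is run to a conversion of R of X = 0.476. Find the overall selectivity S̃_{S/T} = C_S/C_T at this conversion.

0.396

C_R = C_{R0}(1−X) = 0.9380 mol/dm³.
Along a PFR/batch, dC_T/dC_R = −r_T/(r_S+r_T) = −k₂/(k₂+k₁·C_R).
Integrating from C_{R0} to C_R: C_T = (1.81/0.530)·ln[(1.81+0.530·1.79)/(1.81+0.530·0.938)] = 3.415·ln(2.759/2.307) = 0.6105 mol/dm³.
Then C_S = (C_{R0}−C_R) − C_T = 0.8520 − 0.6105 = 0.2416 mol/dm³.
S̃_{S/T} = C_S/C_T = 0.2416/0.6105 = 0.396.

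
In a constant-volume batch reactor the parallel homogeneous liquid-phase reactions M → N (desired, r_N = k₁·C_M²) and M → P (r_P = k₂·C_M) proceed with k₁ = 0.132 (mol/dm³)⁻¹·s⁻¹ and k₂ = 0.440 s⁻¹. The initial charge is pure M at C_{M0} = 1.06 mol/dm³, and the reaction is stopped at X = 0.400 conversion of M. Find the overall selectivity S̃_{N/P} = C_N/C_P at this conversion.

0.253

C_M = C_{M0}(1−X) = 0.6360 mol/dm³.
Along a PFR/batch, dC_P/dC_M = −r_P/(r_N+r_P) = −k₂/(k₂+k₁·C_M).
Integrating from C_{M0} to C_M: C_P = (0.440/0.132)·ln[(0.440+0.132·1.06)/(0.440+0.132·0.636)] = 3.333·ln(0.5799/0.5240) = 0.3383 mol/dm³.
Then C_N = (C_{M0}−C_M) − C_P = 0.4240 − 0.3383 = 0.08570 mol/dm³.
S̃_{N/P} = C_N/C_P = 0.08570/0.3383 = 0.253.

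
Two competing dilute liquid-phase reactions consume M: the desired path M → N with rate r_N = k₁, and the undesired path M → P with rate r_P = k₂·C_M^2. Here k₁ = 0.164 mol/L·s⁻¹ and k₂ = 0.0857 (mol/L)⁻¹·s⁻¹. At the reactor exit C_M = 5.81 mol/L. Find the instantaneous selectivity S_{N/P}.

S_{N/P} = r_N/r_P = (k₁)/(k₂·C_M^2) = (k₁/k₂)·C_M^-2.
= (0.164) / (0.0857×5.810^2) = 0.1640/2.893 = 0.0567.

0.0567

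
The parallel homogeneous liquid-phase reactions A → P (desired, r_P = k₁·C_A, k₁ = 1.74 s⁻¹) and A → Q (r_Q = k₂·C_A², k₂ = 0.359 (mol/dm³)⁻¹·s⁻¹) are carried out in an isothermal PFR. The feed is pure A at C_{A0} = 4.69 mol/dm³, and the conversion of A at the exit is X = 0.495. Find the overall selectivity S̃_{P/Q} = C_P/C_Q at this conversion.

C_A = C_{A0}(1−X) = 2.368 mol/dm³.
Along a PFR/batch, dC_P/dC_A = −r_P/(r_P+r_Q) = −k₁/(k₁+k₂·C_A).
Integrating from C_{A0} to C_A: C_P = (1.74/0.359)·ln[(1.74+0.359·4.69)/(1.74+0.359·2.37)] = 4.847·ln(3.424/2.590) = 1.352 mol/dm³.
C_Q = (C_{A0}−C_A)−C_P = 0.9695 mol/dm³; S̃_{P/Q} = 1.352/0.9695 = 1.39.

1.39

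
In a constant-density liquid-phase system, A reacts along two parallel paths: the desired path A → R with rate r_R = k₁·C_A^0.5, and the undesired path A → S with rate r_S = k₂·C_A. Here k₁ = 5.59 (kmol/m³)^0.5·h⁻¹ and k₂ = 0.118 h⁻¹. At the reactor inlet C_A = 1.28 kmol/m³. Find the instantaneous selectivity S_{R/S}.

S_{R/S} = r_R/r_S = (k₁·C_A^0.5)/(k₂·C_A) = (k₁/k₂)·C_A^-0.5.
= (5.59×1.280^0.5) / (0.118×1.280) = 6.324/0.1510 = 41.9.

41.9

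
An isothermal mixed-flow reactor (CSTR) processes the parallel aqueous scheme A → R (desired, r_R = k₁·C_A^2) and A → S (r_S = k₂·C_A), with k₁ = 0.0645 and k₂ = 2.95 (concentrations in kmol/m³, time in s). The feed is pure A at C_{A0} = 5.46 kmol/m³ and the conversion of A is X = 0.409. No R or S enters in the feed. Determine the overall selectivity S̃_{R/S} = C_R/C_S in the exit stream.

Exit C_A = C_{A0}(1−X) = 5.46×0.591 = 3.227 kmol/m³.
In a CSTR the entire volume is at exit conditions, so r_R = 0.0645×3.227^2 = 0.6716 and r_S = 2.95×3.227 = 9.519.
Overall selectivity = C_R/C_S = r_Rτ/(r_Sτ) = r_R/r_S = 0.0706.

0.0706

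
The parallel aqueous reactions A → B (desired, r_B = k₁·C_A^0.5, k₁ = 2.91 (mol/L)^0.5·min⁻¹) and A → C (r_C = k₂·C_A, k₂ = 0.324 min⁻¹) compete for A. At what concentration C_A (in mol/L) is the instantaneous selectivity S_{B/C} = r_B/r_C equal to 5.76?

2.43 mol/L

S_{B/C} = (k₁/k₂)·C_A^-0.5 ⇒ C_A = (S·k₂/k₁)^(-2).
= (5.76×0.324/2.91)^(-2) = (0.6413)^(-2) = 2.43 mol/L.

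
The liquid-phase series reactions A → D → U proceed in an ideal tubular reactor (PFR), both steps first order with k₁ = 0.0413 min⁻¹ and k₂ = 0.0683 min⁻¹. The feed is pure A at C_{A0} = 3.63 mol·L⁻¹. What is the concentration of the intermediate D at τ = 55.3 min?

Solving the coupled first-order balances gives C_D(τ) = [k₁/(k₂−k₁)]·C_{A0}·(e^(−k₁τ) − e^(−k₂τ)).
e^(−k₁τ) = e^(−0.0413×55.3) = e^(−2.284) = 0.1019; e^(−k₂τ) = e^(−3.777) = 0.02289.
C_D = 0.0413×3.63/(0.0683−0.0413) × (0.1019−0.02289) = 5.553×0.07900 = 0.4386 mol·L⁻¹.

0.439 mol·L⁻¹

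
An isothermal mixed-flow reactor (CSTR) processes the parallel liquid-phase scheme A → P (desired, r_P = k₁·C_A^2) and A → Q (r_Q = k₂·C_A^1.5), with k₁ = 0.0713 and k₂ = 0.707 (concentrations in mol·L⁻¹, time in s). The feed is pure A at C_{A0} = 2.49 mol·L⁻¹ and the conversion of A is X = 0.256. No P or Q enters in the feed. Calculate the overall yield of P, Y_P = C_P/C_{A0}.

0.0309

Exit C_A = C_{A0}(1−X) = 2.49×0.744 = 1.853 mol·L⁻¹.
In a CSTR the entire volume is at exit conditions, so r_P = 0.0713×1.853^2 = 0.2447 and r_Q = 0.707×1.853^1.5 = 1.783.
Fraction of consumed A going to P: r_P/(r_P+r_Q) = 0.1207.
C_P = 0.1207·C_{A0}·X = 0.1207×2.49×0.256 = 0.0769 mol·L⁻¹; Y_P = C_P/C_{A0} = 0.0309.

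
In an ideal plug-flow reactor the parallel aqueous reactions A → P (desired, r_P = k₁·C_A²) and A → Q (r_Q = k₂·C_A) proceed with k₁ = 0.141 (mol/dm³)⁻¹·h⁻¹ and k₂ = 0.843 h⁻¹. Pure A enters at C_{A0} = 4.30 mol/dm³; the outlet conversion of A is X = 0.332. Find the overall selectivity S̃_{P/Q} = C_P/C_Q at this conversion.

C_A = C_{A0}(1−X) = 2.872 mol/dm³.
Along a PFR/batch, dC_Q/dC_A = −r_Q/(r_P+r_Q) = −k₂/(k₂+k₁·C_A).
Integrating from C_{A0} to C_A: C_Q = (0.843/0.141)·ln[(0.843+0.141·4.30)/(0.843+0.141·2.87)] = 5.979·ln(1.449/1.248) = 0.8940 mol/dm³.
Then C_P = (C_{A0}−C_A) − C_Q = 1.428 − 0.8940 = 0.5336 mol/dm³.
S̃_{P/Q} = C_P/C_Q = 0.5336/0.8940 = 0.597.

0.597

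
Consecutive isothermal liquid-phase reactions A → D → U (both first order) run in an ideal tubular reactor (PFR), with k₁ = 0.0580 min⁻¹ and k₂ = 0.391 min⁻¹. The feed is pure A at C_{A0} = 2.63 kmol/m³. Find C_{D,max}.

At the optimum, C_{D,max}/C_{A0} = (k₁/k₂)^[k₂/(k₂−k₁)].
= (0.0580/0.391)^(0.391/(0.391−0.0580)) = (0.1483)^(1.174) = 0.1064.
C_{D,max} = 0.1064×2.63 = 0.280 kmol/m³.

0.280 kmol/m³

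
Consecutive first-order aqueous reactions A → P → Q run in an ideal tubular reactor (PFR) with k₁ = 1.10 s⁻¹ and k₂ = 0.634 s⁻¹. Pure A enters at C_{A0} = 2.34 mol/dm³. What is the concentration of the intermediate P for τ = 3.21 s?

0.560 mol/dm³

The intermediate concentration in a first-order A→B→C sequence is C_P = k₁C_{A0}(e^(−k₁τ) − e^(−k₂τ))/(k₂−k₁).
e^(−k₁τ) = e^(−1.10×3.21) = e^(−3.531) = 0.02928; e^(−k₂τ) = e^(−2.035) = 0.1307.
C_P = 1.10×2.34/(0.634−1.10) × (0.02928−0.1307) = (-5.524)×(-0.1014) = 0.5600 mol/dm³.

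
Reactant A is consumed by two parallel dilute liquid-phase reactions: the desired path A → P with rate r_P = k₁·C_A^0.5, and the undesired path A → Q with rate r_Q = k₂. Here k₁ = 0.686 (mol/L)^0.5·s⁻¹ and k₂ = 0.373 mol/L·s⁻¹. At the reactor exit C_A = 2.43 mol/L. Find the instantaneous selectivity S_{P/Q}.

2.87

S_{P/Q} = r_P/r_Q = (k₁·C_A^0.5)/(k₂) = (k₁/k₂)·C_A^0.5.
= (0.686×2.430^0.5) / (0.373) = 1.069/0.3730 = 2.87.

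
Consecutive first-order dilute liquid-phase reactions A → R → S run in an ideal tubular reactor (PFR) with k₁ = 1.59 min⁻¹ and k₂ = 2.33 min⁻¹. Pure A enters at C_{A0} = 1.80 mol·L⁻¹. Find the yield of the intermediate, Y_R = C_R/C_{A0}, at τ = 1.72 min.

0.100

For first-order series with pure A initially, C_R(τ) = k₁C_{A0}/(k₂−k₁)·(e^(−k₁τ) − e^(−k₂τ)).
e^(−k₁τ) = e^(−1.59×1.72) = e^(−2.735) = 0.06491; e^(−k₂τ) = e^(−4.008) = 0.01818.
C_R = 1.59×1.80/(2.33−1.59) × (0.06491−0.01818) = 3.868×0.04673 = 0.1807 mol·L⁻¹.
Y_R = C_R/C_{A0} = 0.1807/1.80 = 0.100.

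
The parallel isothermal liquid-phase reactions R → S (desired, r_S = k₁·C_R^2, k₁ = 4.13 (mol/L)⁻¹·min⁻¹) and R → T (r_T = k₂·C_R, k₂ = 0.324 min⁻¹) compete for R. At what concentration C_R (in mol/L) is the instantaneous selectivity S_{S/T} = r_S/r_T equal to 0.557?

S_{S/T} = (k₁/k₂)·C_R ⇒ C_R = S·k₂/k₁.
= 0.557×0.324/4.13 = 0.0437 mol/L.

0.0437 mol/L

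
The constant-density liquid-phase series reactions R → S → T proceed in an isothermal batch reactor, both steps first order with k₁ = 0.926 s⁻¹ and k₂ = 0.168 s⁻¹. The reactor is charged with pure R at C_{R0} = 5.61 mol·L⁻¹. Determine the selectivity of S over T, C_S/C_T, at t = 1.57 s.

For first-order series with pure R initially, C_S(t) = k₁C_{R0}/(k₂−k₁)·(e^(−k₁t) − e^(−k₂t)).
e^(−k₁t) = e^(−0.926×1.57) = e^(−1.454) = 0.2337; e^(−k₂t) = e^(−0.2638) = 0.7682.
C_S = 0.926×5.61/(0.168−0.926) × (0.2337−0.7682) = (-6.853)×(-0.5345) = 3.663 mol·L⁻¹.
C_R = C_{R0}e^(−k₁t) = 1.311 mol·L⁻¹, so C_T = C_{R0}−C_R−C_S = 0.6361 mol·L⁻¹; C_S/C_T = 5.76.

5.76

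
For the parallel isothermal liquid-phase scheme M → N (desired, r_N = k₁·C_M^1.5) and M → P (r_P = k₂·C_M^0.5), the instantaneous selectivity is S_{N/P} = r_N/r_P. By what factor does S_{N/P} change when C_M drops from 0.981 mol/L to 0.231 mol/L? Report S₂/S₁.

0.235

S_{N/P} = (k₁/k₂)·C_M, so S₂/S₁ = (C_{M,2}/C_{M,1}).
= 0.231/0.981 = 0.235.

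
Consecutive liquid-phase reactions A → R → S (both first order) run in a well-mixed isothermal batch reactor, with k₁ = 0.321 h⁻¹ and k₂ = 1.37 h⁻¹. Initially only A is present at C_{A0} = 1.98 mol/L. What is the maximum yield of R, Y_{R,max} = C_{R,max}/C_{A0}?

For a first-order series the maximum intermediate yield is C_{R,max}/C_{A0} = (k₁/k₂)^[k₂/(k₂−k₁)].
= (0.321/1.37)^(1.37/(1.37−0.321)) = (0.2343)^(1.306) = 0.1503.

0.150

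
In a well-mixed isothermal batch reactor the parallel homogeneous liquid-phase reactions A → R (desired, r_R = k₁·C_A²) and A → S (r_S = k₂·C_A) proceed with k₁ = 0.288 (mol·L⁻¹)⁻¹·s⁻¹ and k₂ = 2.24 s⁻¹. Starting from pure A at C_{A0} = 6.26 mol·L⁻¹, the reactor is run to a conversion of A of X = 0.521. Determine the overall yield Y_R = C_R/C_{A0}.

C_A = C_{A0}(1−X) = 2.999 mol·L⁻¹.
Along a PFR/batch, dC_S/dC_A = −r_S/(r_R+r_S) = −k₂/(k₂+k₁·C_A).
Integrating from C_{A0} to C_A: C_S = (2.24/0.288)·ln[(2.24+0.288·6.26)/(2.24+0.288·3.00)] = 7.778·ln(4.043/3.104) = 2.056 mol·L⁻¹.
Then C_R = (C_{A0}−C_A) − C_S = 3.261 − 2.056 = 1.205 mol·L⁻¹.
Y_R = C_R/C_{A0} = 1.205/6.26 = 0.192.

0.192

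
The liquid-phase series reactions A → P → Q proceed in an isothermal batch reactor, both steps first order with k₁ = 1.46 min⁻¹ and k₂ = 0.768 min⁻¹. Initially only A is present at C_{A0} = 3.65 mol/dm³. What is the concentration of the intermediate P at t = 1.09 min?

1.77 mol/dm³

The intermediate concentration in a first-order A→B→C sequence is C_P = k₁C_{A0}(e^(−k₁t) − e^(−k₂t))/(k₂−k₁).
e^(−k₁t) = e^(−1.46×1.09) = e^(−1.591) = 0.2036; e^(−k₂t) = e^(−0.8371) = 0.4330.
C_P = 1.46×3.65/(0.768−1.46) × (0.2036−0.4330) = (-7.701)×(-0.2293) = 1.766 mol/dm³.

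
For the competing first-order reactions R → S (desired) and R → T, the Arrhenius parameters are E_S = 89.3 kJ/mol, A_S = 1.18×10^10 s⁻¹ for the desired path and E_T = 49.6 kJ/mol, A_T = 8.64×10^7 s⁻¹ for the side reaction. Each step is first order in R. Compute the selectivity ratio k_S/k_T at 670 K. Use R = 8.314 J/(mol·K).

0.110

Since both paths have the same order in R, the concentration cancels and S_{S/T} = k_S/k_T = (A_S/A_T)·exp[(E_T−E_S)/(RT)].
(E_T−E_S)/(RT) = (49.6−89.3)×10³/(8.314×670) = -39700/5570 = -7.127.
k_S/k_T = (1.18×10^10/8.64×10^7)·exp(-7.127) = 136.6 × 8.031×10^-4 = 0.110.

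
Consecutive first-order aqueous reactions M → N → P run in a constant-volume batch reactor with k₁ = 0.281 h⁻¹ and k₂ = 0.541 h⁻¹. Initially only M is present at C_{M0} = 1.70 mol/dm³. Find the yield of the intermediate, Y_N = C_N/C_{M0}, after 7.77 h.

For first-order series with pure M initially, C_N(t) = k₁C_{M0}/(k₂−k₁)·(e^(−k₁t) − e^(−k₂t)).
e^(−k₁t) = e^(−0.281×7.77) = e^(−2.183) = 0.1127; e^(−k₂t) = e^(−4.204) = 0.01494.
C_N = 0.281×1.70/(0.541−0.281) × (0.1127−0.01494) = 1.837×0.09772 = 0.1795 mol/dm³.
Y_N = C_N/C_{M0} = 0.1795/1.70 = 0.106.

0.106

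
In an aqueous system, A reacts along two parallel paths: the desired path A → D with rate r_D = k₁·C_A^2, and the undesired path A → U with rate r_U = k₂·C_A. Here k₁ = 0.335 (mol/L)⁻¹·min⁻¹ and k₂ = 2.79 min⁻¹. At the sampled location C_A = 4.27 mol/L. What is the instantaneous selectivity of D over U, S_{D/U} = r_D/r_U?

S_{D/U} = r_D/r_U = (k₁·C_A^2)/(k₂·C_A) = (k₁/k₂)·C_A.
= (0.335×4.270^2) / (2.79×4.270) = 6.108/11.91 = 0.513.
Since the desired path is higher order in A, keeping C_A high (PFR or concentrated feed) favours D.

0.513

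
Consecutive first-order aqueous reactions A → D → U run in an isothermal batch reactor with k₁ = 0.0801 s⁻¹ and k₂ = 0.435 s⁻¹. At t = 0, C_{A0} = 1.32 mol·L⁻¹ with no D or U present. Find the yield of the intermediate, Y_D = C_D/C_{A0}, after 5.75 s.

0.124

The intermediate concentration in a first-order A→B→C sequence is C_D = k₁C_{A0}(e^(−k₁t) − e^(−k₂t))/(k₂−k₁).
e^(−k₁t) = e^(−0.0801×5.75) = e^(−0.4606) = 0.6309; e^(−k₂t) = e^(−2.501) = 0.08198.
C_D = 0.0801×1.32/(0.435−0.0801) × (0.6309−0.08198) = 0.2979×0.5489 = 0.1635 mol·L⁻¹.
Y_D = C_D/C_{A0} = 0.1635/1.32 = 0.124.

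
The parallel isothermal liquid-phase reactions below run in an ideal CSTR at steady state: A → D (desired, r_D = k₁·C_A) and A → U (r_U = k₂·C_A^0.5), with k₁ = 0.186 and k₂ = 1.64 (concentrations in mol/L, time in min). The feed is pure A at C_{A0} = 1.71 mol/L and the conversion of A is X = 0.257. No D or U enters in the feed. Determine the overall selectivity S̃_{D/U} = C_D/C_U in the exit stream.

Exit C_A = C_{A0}(1−X) = 1.71×0.743 = 1.271 mol/L.
Rates in a CSTR are evaluated at the outlet concentration: r_D = 0.186×1.271 = 0.2363, r_U = 1.64×1.271^0.5 = 1.849.
Overall selectivity = C_D/C_U = r_Dτ/(r_Uτ) = r_D/r_U = 0.128.

0.128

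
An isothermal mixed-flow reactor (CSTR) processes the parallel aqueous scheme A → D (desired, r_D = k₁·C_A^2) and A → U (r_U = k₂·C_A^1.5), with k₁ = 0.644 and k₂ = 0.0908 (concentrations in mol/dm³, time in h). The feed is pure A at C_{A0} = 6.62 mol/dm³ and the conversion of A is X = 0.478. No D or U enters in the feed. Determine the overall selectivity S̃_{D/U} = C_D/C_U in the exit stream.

13.2

Exit C_A = C_{A0}(1−X) = 6.62×0.522 = 3.456 mol/dm³.
A CSTR operates uniformly at the exit composition, giving r_D = 7.690 and r_U = 0.5833 (each k·C_A^n at C_A = 3.456).
Overall selectivity = C_D/C_U = r_Dτ/(r_Uτ) = r_D/r_U = 13.2.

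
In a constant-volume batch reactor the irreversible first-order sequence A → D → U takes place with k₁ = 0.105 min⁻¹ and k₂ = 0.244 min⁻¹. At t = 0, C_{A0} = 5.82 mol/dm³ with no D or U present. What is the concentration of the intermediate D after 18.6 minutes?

0.577 mol/dm³

The intermediate concentration in a first-order A→B→C sequence is C_D = k₁C_{A0}(e^(−k₁t) − e^(−k₂t))/(k₂−k₁).
e^(−k₁t) = e^(−0.105×18.6) = e^(−1.953) = 0.1418; e^(−k₂t) = e^(−4.538) = 0.01069.
C_D = 0.105×5.82/(0.244−0.105) × (0.1418−0.01069) = 4.396×0.1312 = 0.5766 mol/dm³.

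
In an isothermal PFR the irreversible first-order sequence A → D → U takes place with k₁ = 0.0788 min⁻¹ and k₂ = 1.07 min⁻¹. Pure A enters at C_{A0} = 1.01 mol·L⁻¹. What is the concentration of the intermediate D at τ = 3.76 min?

Solving the coupled first-order balances gives C_D(τ) = [k₁/(k₂−k₁)]·C_{A0}·(e^(−k₁τ) − e^(−k₂τ)).
e^(−k₁τ) = e^(−0.0788×3.76) = e^(−0.2963) = 0.7436; e^(−k₂τ) = e^(−4.023) = 0.01790.
C_D = 0.0788×1.01/(1.07−0.0788) × (0.7436−0.01790) = 0.08029×0.7257 = 0.05827 mol·L⁻¹.

0.0583 mol·L⁻¹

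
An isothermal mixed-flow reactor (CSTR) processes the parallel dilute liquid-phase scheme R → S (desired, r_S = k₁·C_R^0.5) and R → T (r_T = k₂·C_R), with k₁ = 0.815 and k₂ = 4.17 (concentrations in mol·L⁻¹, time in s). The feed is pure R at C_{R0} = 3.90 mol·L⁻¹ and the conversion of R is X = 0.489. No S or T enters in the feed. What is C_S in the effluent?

Exit C_R = C_{R0}(1−X) = 3.90×0.511 = 1.993 mol·L⁻¹.
A CSTR operates uniformly at the exit composition, giving r_S = 1.151 and r_T = 8.310 (each k·C_R^n at C_R = 1.993).
Fraction of consumed R going to S: r_S/(r_S+r_T) = 0.1216.
C_S = 0.1216·C_{R0}·X = 0.1216×3.90×0.489 = 0.232 mol·L⁻¹.

0.232 mol·L⁻¹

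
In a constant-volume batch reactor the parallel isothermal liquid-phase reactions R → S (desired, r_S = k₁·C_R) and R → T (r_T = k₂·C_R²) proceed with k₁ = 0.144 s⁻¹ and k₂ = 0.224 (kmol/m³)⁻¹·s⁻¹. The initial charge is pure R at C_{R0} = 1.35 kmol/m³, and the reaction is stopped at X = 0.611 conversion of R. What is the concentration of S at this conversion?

0.343 kmol/m³

C_R = C_{R0}(1−X) = 0.5252 kmol/m³.
Along a PFR/batch, dC_S/dC_R = −r_S/(r_S+r_T) = −k₁/(k₁+k₂·C_R).
Integrating from C_{R0} to C_R: C_S = (0.144/0.224)·ln[(0.144+0.224·1.35)/(0.144+0.224·0.525)] = 0.6429·ln(0.4464/0.2616) = 0.3435 kmol/m³.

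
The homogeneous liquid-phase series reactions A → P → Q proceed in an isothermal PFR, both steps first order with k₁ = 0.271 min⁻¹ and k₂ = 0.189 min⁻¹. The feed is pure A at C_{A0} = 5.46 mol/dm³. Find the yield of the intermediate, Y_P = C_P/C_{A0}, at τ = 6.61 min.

For first-order series with pure A initially, C_P(τ) = k₁C_{A0}/(k₂−k₁)·(e^(−k₁τ) − e^(−k₂τ)).
e^(−k₁τ) = e^(−0.271×6.61) = e^(−1.791) = 0.1667; e^(−k₂τ) = e^(−1.249) = 0.2867.
C_P = 0.271×5.46/(0.189−0.271) × (0.1667−0.2867) = (-18.04)×(-0.1200) = 2.165 mol/dm³.
Y_P = C_P/C_{A0} = 2.165/5.46 = 0.396.

0.396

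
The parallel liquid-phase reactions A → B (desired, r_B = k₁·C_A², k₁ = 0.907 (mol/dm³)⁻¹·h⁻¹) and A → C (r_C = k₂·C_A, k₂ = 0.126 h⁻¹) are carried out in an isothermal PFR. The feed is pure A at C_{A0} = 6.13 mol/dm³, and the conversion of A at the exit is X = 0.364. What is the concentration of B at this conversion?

C_A = C_{A0}(1−X) = 3.899 mol/dm³.
Along a PFR/batch, dC_C/dC_A = −r_C/(r_B+r_C) = −k₂/(k₂+k₁·C_A).
Integrating from C_{A0} to C_A: C_C = (0.126/0.907)·ln[(0.126+0.907·6.13)/(0.126+0.907·3.90)] = 0.1389·ln(5.686/3.662) = 0.06112 mol/dm³.
Then C_B = (C_{A0}−C_A) − C_C = 2.231 − 0.06112 = 2.170 mol/dm³.

2.17 mol/dm³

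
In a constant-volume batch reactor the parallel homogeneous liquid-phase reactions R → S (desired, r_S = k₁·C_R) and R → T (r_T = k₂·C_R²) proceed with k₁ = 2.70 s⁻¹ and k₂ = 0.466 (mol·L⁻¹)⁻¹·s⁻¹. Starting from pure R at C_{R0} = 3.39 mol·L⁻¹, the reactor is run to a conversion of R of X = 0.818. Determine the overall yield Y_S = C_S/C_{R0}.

0.614

C_R = C_{R0}(1−X) = 0.6170 mol·L⁻¹.
Along a PFR/batch, dC_S/dC_R = −r_S/(r_S+r_T) = −k₁/(k₁+k₂·C_R).
Integrating from C_{R0} to C_R: C_S = (2.70/0.466)·ln[(2.70+0.466·3.39)/(2.70+0.466·0.617)] = 5.794·ln(4.280/2.988) = 2.083 mol·L⁻¹.
Y_S = C_S/C_{R0} = 2.083/3.39 = 0.614.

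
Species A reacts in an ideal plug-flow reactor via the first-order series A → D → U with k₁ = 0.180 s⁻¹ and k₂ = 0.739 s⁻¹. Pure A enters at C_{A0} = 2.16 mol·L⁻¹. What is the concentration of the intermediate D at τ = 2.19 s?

For first-order series with pure A initially, C_D(τ) = k₁C_{A0}/(k₂−k₁)·(e^(−k₁τ) − e^(−k₂τ)).
e^(−k₁τ) = e^(−0.180×2.19) = e^(−0.3942) = 0.6742; e^(−k₂τ) = e^(−1.618) = 0.1982.
C_D = 0.180×2.16/(0.739−0.180) × (0.6742−0.1982) = 0.6955×0.4760 = 0.3311 mol·L⁻¹.

0.331 mol·L⁻¹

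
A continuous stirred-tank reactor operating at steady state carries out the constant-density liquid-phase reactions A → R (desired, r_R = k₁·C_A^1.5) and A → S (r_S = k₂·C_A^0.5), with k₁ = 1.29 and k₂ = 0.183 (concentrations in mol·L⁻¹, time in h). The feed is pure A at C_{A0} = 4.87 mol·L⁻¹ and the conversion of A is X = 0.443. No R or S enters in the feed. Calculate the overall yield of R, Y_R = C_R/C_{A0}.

Exit C_A = C_{A0}(1−X) = 4.87×0.557 = 2.713 mol·L⁻¹.
Rates in a CSTR are evaluated at the outlet concentration: r_R = 1.29×2.713^1.5 = 5.763, r_S = 0.183×2.713^0.5 = 0.3014.
Fraction of consumed A going to R: r_R/(r_R+r_S) = 0.9503.
C_R = 0.9503·C_{A0}·X = 0.9503×4.87×0.443 = 2.05 mol·L⁻¹; Y_R = C_R/C_{A0} = 0.421.

0.421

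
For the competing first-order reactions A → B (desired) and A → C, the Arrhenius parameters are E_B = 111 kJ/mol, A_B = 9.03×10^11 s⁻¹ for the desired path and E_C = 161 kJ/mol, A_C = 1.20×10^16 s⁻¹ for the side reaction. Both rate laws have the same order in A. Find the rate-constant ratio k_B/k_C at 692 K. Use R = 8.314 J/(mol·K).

0.448

With equal orders, S_{B/C} = k_B/k_C = (A_B/A_C)·exp[(E_C−E_B)/(RT)].
(E_C−E_B)/(RT) = (161−111)×10³/(8.314×692) = 50000/5753 = 8.691.
k_B/k_C = (9.03×10^11/1.20×10^16)·exp(8.691) = 7.525×10^-5 × 5947 = 0.448.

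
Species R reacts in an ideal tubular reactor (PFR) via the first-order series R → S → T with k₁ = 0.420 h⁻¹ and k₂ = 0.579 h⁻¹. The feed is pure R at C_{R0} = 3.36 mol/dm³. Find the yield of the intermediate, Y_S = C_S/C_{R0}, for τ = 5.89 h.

The intermediate concentration in a first-order A→B→C sequence is C_S = k₁C_{R0}(e^(−k₁τ) − e^(−k₂τ))/(k₂−k₁).
e^(−k₁τ) = e^(−0.420×5.89) = e^(−2.474) = 0.08426; e^(−k₂τ) = e^(−3.410) = 0.03303.
C_S = 0.420×3.36/(0.579−0.420) × (0.08426−0.03303) = 8.875×0.05123 = 0.4547 mol/dm³.
Y_S = C_S/C_{R0} = 0.4547/3.36 = 0.135.

0.135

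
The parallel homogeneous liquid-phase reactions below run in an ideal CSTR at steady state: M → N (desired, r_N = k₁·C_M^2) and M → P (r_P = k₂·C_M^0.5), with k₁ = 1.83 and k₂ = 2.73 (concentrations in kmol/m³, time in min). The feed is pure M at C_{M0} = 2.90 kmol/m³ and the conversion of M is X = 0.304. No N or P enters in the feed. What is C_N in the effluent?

0.580 kmol/m³

Exit C_M = C_{M0}(1−X) = 2.90×0.696 = 2.018 kmol/m³.
A CSTR operates uniformly at the exit composition, giving r_N = 7.455 and r_P = 3.879 (each k·C_M^n at C_M = 2.018).
Fraction of consumed M going to N: r_N/(r_N+r_P) = 0.6578.
C_N = 0.6578·C_{M0}·X = 0.6578×2.90×0.304 = 0.580 kmol/m³.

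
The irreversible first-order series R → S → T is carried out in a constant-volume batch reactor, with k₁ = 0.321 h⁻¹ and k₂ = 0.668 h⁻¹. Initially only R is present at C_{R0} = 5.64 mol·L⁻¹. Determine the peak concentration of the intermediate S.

Evaluating C_S at t_opt = ln(k₂/k₁)/(k₂−k₁) gives C_{S,max}/C_{R0} = (k₁/k₂)^[k₂/(k₂−k₁)].
= (0.321/0.668)^(0.668/(0.668−0.321)) = (0.4805)^(1.925) = 0.2440.
C_{S,max} = 0.2440×5.64 = 1.38 mol·L⁻¹.

1.38 mol·L⁻¹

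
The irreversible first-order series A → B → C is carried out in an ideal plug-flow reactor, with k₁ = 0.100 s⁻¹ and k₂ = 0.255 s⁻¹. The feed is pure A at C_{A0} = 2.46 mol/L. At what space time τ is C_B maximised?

6.04 s

Setting dC_B/dτ = 0 gives τ_opt = ln(k₂/k₁)/(k₂−k₁).
= ln(0.255/0.100)/(0.255−0.100) = ln(2.550)/0.1550 = 0.9361/0.1550 = 6.04 s.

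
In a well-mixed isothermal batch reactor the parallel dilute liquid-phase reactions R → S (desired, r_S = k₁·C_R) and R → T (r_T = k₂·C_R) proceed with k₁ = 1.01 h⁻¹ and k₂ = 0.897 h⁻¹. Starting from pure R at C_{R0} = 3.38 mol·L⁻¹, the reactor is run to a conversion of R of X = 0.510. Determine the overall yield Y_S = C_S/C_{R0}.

C_R = C_{R0}(1−X) = 1.656 mol·L⁻¹.
Both paths are first order in R, so the instantaneous fraction to S is constant: dC_S/d(−C_R) = k₁/(k₁+k₂) = 0.5296.
C_S = 0.5296·(C_{R0}−C_R) = 0.5296×1.724 = 0.913 mol·L⁻¹.
Y_S = C_S/C_{R0} = 0.9130/3.38 = 0.270.

0.270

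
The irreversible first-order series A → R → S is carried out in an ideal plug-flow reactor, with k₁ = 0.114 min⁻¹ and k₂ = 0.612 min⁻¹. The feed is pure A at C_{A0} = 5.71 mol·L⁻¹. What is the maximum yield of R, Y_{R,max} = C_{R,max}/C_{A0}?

0.127

For a first-order series the maximum intermediate yield is C_{R,max}/C_{A0} = (k₁/k₂)^[k₂/(k₂−k₁)].
= (0.114/0.612)^(0.612/(0.612−0.114)) = (0.1863)^(1.229) = 0.1268.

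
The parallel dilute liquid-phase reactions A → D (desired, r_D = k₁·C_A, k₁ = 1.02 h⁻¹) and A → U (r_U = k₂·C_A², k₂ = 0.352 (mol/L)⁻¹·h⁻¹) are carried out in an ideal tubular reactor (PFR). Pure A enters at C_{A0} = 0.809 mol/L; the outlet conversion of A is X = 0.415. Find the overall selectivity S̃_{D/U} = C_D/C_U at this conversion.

C_A = C_{A0}(1−X) = 0.4733 mol/L.
Along a PFR/batch, dC_D/dC_A = −r_D/(r_D+r_U) = −k₁/(k₁+k₂·C_A).
Integrating from C_{A0} to C_A: C_D = (1.02/0.352)·ln[(1.02+0.352·0.809)/(1.02+0.352·0.473)] = 2.898·ln(1.305/1.187) = 0.2751 mol/L.
C_U = (C_{A0}−C_A)−C_D = 0.06062 mol/L; S̃_{D/U} = 0.2751/0.06062 = 4.54.

4.54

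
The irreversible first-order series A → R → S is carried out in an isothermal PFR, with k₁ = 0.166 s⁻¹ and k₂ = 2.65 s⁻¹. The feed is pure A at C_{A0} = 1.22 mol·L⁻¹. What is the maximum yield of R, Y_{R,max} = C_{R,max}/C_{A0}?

For a first-order series the maximum intermediate yield is C_{R,max}/C_{A0} = (k₁/k₂)^[k₂/(k₂−k₁)].
= (0.166/2.65)^(2.65/(2.65−0.166)) = (0.06264)^(1.067) = 0.05205.

0.0521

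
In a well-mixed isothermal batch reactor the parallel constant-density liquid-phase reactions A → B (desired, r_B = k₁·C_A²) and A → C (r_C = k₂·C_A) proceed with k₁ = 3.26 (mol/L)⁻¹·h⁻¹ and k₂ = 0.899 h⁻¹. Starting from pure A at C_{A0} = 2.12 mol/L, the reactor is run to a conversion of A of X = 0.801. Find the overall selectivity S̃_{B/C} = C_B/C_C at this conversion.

3.99

C_A = C_{A0}(1−X) = 0.4219 mol/L.
Along a PFR/batch, dC_C/dC_A = −r_C/(r_B+r_C) = −k₂/(k₂+k₁·C_A).
Integrating from C_{A0} to C_A: C_C = (0.899/3.26)·ln[(0.899+3.26·2.12)/(0.899+3.26·0.422)] = 0.2758·ln(7.810/2.274) = 0.3402 mol/L.
Then C_B = (C_{A0}−C_A) − C_C = 1.698 − 0.3402 = 1.358 mol/L.
S̃_{B/C} = C_B/C_C = 1.358/0.3402 = 3.99.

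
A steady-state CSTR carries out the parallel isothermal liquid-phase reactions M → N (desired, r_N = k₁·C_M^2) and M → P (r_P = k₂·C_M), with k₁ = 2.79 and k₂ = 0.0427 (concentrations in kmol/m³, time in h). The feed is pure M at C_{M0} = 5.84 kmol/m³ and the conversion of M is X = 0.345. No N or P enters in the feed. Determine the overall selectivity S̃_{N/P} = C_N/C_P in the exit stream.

250

Exit C_M = C_{M0}(1−X) = 5.84×0.655 = 3.825 kmol/m³.
In a CSTR the entire volume is at exit conditions, so r_N = 2.79×3.825^2 = 40.82 and r_P = 0.0427×3.825 = 0.1633.
Overall selectivity = C_N/C_P = r_Nτ/(r_Pτ) = r_N/r_P = 250.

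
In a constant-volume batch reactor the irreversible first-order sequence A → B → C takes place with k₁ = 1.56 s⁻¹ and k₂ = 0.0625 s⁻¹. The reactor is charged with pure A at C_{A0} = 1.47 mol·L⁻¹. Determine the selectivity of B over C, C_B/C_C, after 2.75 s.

For first-order series with pure A initially, C_B(t) = k₁C_{A0}/(k₂−k₁)·(e^(−k₁t) − e^(−k₂t)).
e^(−k₁t) = e^(−1.56×2.75) = e^(−4.290) = 0.01370; e^(−k₂t) = e^(−0.1719) = 0.8421.
C_B = 1.56×1.47/(0.0625−1.56) × (0.01370−0.8421) = (-1.531)×(-0.8284) = 1.269 mol·L⁻¹.
C_A = C_{A0}e^(−k₁t) = 0.02015 mol·L⁻¹, so C_C = C_{A0}−C_A−C_B = 0.1813 mol·L⁻¹; C_B/C_C = 7.00.

7.00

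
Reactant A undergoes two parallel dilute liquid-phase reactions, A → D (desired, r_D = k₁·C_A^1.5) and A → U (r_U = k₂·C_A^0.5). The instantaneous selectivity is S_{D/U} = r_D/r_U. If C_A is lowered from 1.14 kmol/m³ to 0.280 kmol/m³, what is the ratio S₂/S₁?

S_{D/U} = (k₁/k₂)·C_A, so S₂/S₁ = (C_{A,2}/C_{A,1}).
= 0.280/1.14 = 0.246.

0.246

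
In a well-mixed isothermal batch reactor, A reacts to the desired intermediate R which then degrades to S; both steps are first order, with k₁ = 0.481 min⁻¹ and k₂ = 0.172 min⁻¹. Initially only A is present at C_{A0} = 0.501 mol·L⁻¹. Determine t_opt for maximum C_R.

3.33 min

For first-order series the maximum of C_R occurs at t_opt = ln(k₂/k₁)/(k₂−k₁).
= ln(0.172/0.481)/(0.172−0.481) = ln(0.3576)/-0.3090 = -1.028/-0.3090 = 3.33 min.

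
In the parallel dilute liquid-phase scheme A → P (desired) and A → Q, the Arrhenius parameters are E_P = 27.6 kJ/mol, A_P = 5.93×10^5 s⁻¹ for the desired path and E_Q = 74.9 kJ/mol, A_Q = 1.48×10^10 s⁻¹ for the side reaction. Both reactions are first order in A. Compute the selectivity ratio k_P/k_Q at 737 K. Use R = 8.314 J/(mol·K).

0.0902

With equal orders, S_{P/Q} = k_P/k_Q = (A_P/A_Q)·exp[(E_Q−E_P)/(RT)].
(E_Q−E_P)/(RT) = (74.9−27.6)×10³/(8.314×737) = 47300/6127 = 7.719.
k_P/k_Q = (5.93×10^5/1.48×10^10)·exp(7.719) = 4.007×10^-5 × 2252 = 0.0902.
Since E_P < E_Q, lowering the temperature improves selectivity toward P.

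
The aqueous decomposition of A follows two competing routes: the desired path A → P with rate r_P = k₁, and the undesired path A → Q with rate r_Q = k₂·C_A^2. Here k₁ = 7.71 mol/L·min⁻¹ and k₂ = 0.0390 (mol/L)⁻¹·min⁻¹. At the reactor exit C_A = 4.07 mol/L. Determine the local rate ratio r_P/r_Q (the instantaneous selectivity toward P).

11.9

S_{P/Q} = r_P/r_Q = (k₁)/(k₂·C_A^2) = (k₁/k₂)·C_A^-2.
= (7.71) / (0.0390×4.070^2) = 7.710/0.6460 = 11.9.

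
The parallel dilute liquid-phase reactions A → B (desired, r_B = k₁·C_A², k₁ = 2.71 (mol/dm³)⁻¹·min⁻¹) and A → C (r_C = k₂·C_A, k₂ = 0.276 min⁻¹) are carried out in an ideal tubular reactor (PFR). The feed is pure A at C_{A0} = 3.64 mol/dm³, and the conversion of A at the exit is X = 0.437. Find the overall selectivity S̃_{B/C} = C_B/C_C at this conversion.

C_A = C_{A0}(1−X) = 2.049 mol/dm³.
Along a PFR/batch, dC_C/dC_A = −r_C/(r_B+r_C) = −k₂/(k₂+k₁·C_A).
Integrating from C_{A0} to C_A: C_C = (0.276/2.71)·ln[(0.276+2.71·3.64)/(0.276+2.71·2.05)] = 0.1018·ln(10.14/5.830) = 0.05638 mol/dm³.
Then C_B = (C_{A0}−C_A) − C_C = 1.591 − 0.05638 = 1.534 mol/dm³.
S̃_{B/C} = C_B/C_C = 1.534/0.05638 = 27.2.

27.2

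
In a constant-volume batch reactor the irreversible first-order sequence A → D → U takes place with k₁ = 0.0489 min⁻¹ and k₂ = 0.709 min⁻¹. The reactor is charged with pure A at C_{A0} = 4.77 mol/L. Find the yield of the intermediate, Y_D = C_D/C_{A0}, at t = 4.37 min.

Solving the coupled first-order balances gives C_D(t) = [k₁/(k₂−k₁)]·C_{A0}·(e^(−k₁t) − e^(−k₂t)).
e^(−k₁t) = e^(−0.0489×4.37) = e^(−0.2137) = 0.8076; e^(−k₂t) = e^(−3.098) = 0.04512.
C_D = 0.0489×4.77/(0.709−0.0489) × (0.8076−0.04512) = 0.3534×0.7625 = 0.2694 mol/L.
Y_D = C_D/C_{A0} = 0.2694/4.77 = 0.0565.

0.0565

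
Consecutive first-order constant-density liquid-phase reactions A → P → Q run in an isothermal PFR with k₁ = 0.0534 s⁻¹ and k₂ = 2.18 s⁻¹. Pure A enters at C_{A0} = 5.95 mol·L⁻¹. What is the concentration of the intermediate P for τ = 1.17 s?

Solving the coupled first-order balances gives C_P(τ) = [k₁/(k₂−k₁)]·C_{A0}·(e^(−k₁τ) − e^(−k₂τ)).
e^(−k₁τ) = e^(−0.0534×1.17) = e^(−0.06248) = 0.9394; e^(−k₂τ) = e^(−2.551) = 0.07803.
C_P = 0.0534×5.95/(2.18−0.0534) × (0.9394−0.07803) = 0.1494×0.8614 = 0.1287 mol·L⁻¹.

0.129 mol·L⁻¹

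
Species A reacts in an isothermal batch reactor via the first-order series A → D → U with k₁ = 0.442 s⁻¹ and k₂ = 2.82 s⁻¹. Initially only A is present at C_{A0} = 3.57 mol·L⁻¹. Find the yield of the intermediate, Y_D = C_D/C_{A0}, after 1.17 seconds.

Solving the coupled first-order balances gives C_D(t) = [k₁/(k₂−k₁)]·C_{A0}·(e^(−k₁t) − e^(−k₂t)).
e^(−k₁t) = e^(−0.442×1.17) = e^(−0.5171) = 0.5962; e^(−k₂t) = e^(−3.299) = 0.03691.
C_D = 0.442×3.57/(2.82−0.442) × (0.5962−0.03691) = 0.6636×0.5593 = 0.3711 mol·L⁻¹.
Y_D = C_D/C_{A0} = 0.3711/3.57 = 0.104.

0.104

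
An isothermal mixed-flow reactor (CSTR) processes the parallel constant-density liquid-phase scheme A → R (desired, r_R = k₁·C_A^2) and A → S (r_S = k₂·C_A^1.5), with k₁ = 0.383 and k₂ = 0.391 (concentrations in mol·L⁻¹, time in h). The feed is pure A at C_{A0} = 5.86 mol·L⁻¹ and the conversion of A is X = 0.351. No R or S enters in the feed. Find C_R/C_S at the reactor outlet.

1.91

Exit C_A = C_{A0}(1−X) = 5.86×0.649 = 3.803 mol·L⁻¹.
Rates in a CSTR are evaluated at the outlet concentration: r_R = 0.383×3.803^2 = 5.540, r_S = 0.391×3.803^1.5 = 2.900.
Overall selectivity = C_R/C_S = r_Rτ/(r_Sτ) = r_R/r_S = 1.91.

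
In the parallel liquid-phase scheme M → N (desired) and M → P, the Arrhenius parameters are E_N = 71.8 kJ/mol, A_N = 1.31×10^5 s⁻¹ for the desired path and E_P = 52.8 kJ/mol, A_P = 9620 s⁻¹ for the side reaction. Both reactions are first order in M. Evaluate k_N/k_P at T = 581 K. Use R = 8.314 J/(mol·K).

0.267

Since both paths have the same order in M, the concentration cancels and S_{N/P} = k_N/k_P = (A_N/A_P)·exp[(E_P−E_N)/(RT)].
(E_P−E_N)/(RT) = (52.8−71.8)×10³/(8.314×581) = -19000/4830 = -3.933.
k_N/k_P = (1.31×10^5/9620)·exp(-3.933) = 13.62 × 0.01958 = 0.267.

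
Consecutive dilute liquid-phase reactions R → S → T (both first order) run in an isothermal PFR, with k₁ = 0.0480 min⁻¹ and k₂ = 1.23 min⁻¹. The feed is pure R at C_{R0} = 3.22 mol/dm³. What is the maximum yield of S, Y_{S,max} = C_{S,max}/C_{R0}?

At the optimum, C_{S,max}/C_{R0} = (k₁/k₂)^[k₂/(k₂−k₁)].
= (0.0480/1.23)^(1.23/(1.23−0.0480)) = (0.03902)^(1.041) = 0.03421.

0.0342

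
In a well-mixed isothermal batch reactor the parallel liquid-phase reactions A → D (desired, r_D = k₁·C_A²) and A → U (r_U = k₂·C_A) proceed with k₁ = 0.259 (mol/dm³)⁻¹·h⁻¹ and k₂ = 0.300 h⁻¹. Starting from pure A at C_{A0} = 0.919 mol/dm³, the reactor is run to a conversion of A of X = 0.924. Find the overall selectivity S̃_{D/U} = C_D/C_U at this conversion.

0.395

C_A = C_{A0}(1−X) = 0.06984 mol/dm³.
Along a PFR/batch, dC_U/dC_A = −r_U/(r_D+r_U) = −k₂/(k₂+k₁·C_A).
Integrating from C_{A0} to C_A: C_U = (0.300/0.259)·ln[(0.300+0.259·0.919)/(0.300+0.259·0.0698)] = 1.158·ln(0.5380/0.3181) = 0.6088 mol/dm³.
Then C_D = (C_{A0}−C_A) − C_U = 0.8492 − 0.6088 = 0.2404 mol/dm³.
S̃_{D/U} = C_D/C_U = 0.2404/0.6088 = 0.395.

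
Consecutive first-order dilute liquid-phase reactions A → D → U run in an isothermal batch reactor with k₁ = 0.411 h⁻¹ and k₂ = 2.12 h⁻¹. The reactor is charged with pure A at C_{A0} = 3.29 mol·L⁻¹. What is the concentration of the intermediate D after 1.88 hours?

0.351 mol·L⁻¹

Solving the coupled first-order balances gives C_D(t) = [k₁/(k₂−k₁)]·C_{A0}·(e^(−k₁t) − e^(−k₂t)).
e^(−k₁t) = e^(−0.411×1.88) = e^(−0.7727) = 0.4618; e^(−k₂t) = e^(−3.986) = 0.01858.
C_D = 0.411×3.29/(2.12−0.411) × (0.4618−0.01858) = 0.7912×0.4432 = 0.3507 mol·L⁻¹.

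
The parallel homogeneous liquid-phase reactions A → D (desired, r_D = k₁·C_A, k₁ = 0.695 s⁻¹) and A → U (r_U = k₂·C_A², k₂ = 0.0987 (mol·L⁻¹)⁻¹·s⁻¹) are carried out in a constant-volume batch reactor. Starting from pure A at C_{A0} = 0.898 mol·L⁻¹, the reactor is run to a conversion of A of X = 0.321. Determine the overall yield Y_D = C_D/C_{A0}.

0.290

C_A = C_{A0}(1−X) = 0.6097 mol·L⁻¹.
Along a PFR/batch, dC_D/dC_A = −r_D/(r_D+r_U) = −k₁/(k₁+k₂·C_A).
Integrating from C_{A0} to C_A: C_D = (0.695/0.0987)·ln[(0.695+0.0987·0.898)/(0.695+0.0987·0.610)] = 7.042·ln(0.7836/0.7552) = 0.2604 mol·L⁻¹.
Y_D = C_D/C_{A0} = 0.2604/0.898 = 0.290.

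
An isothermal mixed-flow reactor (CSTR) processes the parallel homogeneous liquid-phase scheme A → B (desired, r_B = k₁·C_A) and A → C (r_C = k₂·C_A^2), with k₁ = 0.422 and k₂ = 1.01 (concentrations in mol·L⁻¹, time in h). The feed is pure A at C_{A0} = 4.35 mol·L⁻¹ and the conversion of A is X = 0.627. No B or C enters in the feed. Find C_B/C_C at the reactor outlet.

Exit C_A = C_{A0}(1−X) = 4.35×0.373 = 1.623 mol·L⁻¹.
In a CSTR the entire volume is at exit conditions, so r_B = 0.422×1.623 = 0.6847 and r_C = 1.01×1.623^2 = 2.659.
Overall selectivity = C_B/C_C = r_Bτ/(r_Cτ) = r_B/r_C = 0.258.

0.258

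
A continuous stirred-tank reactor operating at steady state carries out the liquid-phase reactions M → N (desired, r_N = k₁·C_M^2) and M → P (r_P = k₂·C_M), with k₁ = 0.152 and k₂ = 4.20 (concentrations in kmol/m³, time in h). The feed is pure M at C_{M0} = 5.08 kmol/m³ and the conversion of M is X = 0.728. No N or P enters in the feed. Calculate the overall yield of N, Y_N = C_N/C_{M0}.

0.0347

Exit C_M = C_{M0}(1−X) = 5.08×0.272 = 1.382 kmol/m³.
A CSTR operates uniformly at the exit composition, giving r_N = 0.2902 and r_P = 5.803 (each k·C_M^n at C_M = 1.382).
Fraction of consumed M going to N: r_N/(r_N+r_P) = 0.04762.
C_N = 0.04762·C_{M0}·X = 0.04762×5.08×0.728 = 0.176 kmol/m³; Y_N = C_N/C_{M0} = 0.0347.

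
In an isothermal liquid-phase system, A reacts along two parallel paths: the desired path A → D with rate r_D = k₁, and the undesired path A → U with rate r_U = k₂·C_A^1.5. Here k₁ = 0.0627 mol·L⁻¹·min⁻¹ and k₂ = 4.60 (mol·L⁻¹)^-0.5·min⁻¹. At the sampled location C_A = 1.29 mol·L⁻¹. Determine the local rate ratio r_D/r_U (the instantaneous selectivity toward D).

S_{D/U} = r_D/r_U = (k₁)/(k₂·C_A^1.5) = (k₁/k₂)·C_A^-1.5.
= (0.0627) / (4.60×1.290^1.5) = 0.06270/6.740 = 0.00930.
The undesired path is higher order in A, so low C_A (CSTR or dilute feed) favours D.

0.00930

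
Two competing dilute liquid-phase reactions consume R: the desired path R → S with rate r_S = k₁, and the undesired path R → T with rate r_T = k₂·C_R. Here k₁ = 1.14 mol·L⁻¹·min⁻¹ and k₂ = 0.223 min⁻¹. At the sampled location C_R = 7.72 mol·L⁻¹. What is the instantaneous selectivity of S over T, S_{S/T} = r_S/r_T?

0.662

S_{S/T} = r_S/r_T = (k₁)/(k₂·C_R) = (k₁/k₂)·C_R⁻¹.
= (1.14) / (0.223×7.720) = 1.140/1.722 = 0.662.
The undesired path is higher order in R, so low C_R (CSTR or dilute feed) favours S.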